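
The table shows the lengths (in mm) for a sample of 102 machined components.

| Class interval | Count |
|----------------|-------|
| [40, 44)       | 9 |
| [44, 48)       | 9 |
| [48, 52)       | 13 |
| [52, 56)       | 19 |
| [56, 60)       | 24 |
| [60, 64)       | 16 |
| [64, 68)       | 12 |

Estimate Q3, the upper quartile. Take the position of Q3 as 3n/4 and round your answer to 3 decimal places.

Cumulative frequencies: 9, 18, 31, 50, 74, 90, 102
n = 102; position = 3n/4 = 76.5.
This falls in the class [60, 64): L = 60, F = 74, f = 16, h = 4.
Upper quartile ≈ 60 + ((76.5 − 74) / 16) × 4 = 60.6250

60.625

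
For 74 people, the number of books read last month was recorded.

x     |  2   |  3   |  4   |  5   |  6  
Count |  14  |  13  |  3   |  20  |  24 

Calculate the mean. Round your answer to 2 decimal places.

Values: 2, 3, 4, 5, 6
Σfx = 14×2 + 13×3 + 3×4 + 20×5 + 24×6 = 323
n = Σf = 74
Mean = 323 / 74 = 4.3649

4.36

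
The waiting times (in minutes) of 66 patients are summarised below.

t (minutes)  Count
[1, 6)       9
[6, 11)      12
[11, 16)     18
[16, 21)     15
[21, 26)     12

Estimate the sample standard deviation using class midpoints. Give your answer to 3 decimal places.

6.498

Midpoints: 3.5, 8.5, 13.5, 18.5, 23.5
n = 66, Σfm = 936, mean = 14.1818
Σfm² = 16018.5
Σf(m − x̄)² = Σfm² − (Σfm)²/n = 16018.5 − 936²/66 = 2744.3182
Sample variance = 2744.3182 / 65 = 42.2203
Standard deviation = √42.2203 = 6.4977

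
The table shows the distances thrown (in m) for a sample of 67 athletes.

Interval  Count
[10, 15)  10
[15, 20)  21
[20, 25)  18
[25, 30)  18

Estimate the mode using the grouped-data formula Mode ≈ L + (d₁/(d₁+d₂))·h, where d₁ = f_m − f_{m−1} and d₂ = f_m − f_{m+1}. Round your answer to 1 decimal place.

Modal class: [15, 20) (highest frequency 21).
d₁ = 21 − 10 = 11, d₂ = 21 − 18 = 3
Mode ≈ 15 + (11/(11+3)) × 5 = 15 + 3.9286 = 18.9286

18.9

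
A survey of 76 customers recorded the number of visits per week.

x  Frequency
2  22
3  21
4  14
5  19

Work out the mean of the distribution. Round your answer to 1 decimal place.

Values: 2, 3, 4, 5
Σfx = 22×2 + 21×3 + 14×4 + 19×5 = 258
n = Σf = 76
Mean = 258 / 76 = 3.3947

3.4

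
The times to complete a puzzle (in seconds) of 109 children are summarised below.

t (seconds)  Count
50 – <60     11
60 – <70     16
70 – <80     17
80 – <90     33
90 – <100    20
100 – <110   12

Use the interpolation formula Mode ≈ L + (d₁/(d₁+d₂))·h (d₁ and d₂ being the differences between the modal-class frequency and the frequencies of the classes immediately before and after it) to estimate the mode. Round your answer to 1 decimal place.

85.5

Modal class: 80 – <90 (highest frequency 33).
d₁ = 33 − 17 = 16, d₂ = 33 − 20 = 13
Mode ≈ 80 + (16/(16+13)) × 10 = 80 + 5.5172 = 85.5172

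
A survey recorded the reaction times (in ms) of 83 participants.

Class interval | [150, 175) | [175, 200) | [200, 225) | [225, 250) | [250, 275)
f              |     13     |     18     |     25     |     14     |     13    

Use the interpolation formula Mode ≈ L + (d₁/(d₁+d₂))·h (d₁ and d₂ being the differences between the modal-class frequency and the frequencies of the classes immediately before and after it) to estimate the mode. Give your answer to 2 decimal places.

Modal class: [200, 225) (highest frequency 25).
d₁ = 25 − 18 = 7, d₂ = 25 − 14 = 11
Mode ≈ 200 + (7/(7+11)) × 25 = 200 + 9.7222 = 209.7222

209.72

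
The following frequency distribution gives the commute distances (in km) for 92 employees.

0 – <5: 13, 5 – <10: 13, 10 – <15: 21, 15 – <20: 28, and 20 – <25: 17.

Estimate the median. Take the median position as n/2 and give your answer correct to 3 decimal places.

14.762

Cumulative frequencies: 13, 26, 47, 75, 92
n = 92; position = n/2 = 46.
This falls in the class 10 – <15: L = 10, F = 26, f = 21, h = 5.
Median ≈ 10 + ((46 − 26) / 21) × 5 = 14.7619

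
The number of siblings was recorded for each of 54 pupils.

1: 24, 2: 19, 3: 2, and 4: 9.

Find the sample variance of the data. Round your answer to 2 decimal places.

Values: 1, 2, 3, 4
n = 54, Σfx = 104, mean = 1.9259
Σfx² = 262
Σf(x − x̄)² = Σfx² − (Σfx)²/n = 262 − 104²/54 = 61.7037
Sample variance = 61.7037 / 53 = 1.1642

1.16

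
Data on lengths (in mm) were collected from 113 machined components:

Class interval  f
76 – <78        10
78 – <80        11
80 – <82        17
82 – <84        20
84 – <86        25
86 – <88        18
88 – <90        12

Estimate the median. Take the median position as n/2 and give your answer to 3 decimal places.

83.850

Cumulative frequencies: 10, 21, 38, 58, 83, 101, 113
n = 113; position = n/2 = 56.5.
This falls in the class 82 – <84: L = 82, F = 38, f = 20, h = 2.
Median ≈ 82 + ((56.5 − 38) / 20) × 2 = 83.8500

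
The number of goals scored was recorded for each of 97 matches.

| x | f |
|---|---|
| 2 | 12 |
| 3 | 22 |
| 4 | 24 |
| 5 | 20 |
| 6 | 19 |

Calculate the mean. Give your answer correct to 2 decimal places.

Values: 2, 3, 4, 5, 6
Σfx = 12×2 + 22×3 + 24×4 + 20×5 + 19×6 = 400
n = Σf = 97
Mean = 400 / 97 = 4.1237

4.12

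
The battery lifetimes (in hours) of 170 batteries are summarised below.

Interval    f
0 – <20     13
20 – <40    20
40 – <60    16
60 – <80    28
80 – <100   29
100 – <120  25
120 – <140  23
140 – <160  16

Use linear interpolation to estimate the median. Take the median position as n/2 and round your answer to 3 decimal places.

85.517

Cumulative frequencies: 13, 33, 49, 77, 106, 131, 154, 170
n = 170; position = n/2 = 85.
This falls in the class 80 – <100: L = 80, F = 77, f = 29, h = 20.
Median ≈ 80 + ((85 − 77) / 29) × 20 = 85.5172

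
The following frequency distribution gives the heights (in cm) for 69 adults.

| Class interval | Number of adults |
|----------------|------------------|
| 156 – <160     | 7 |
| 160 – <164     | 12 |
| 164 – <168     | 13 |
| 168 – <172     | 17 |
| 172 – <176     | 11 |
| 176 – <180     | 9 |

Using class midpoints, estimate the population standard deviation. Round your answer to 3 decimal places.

Midpoints: 158, 162, 166, 170, 174, 178
n = 69, Σfm = 11614, mean = 168.3188
Σfm² = 1957396
Σf(m − x̄)² = Σfm² − (Σfm)²/n = 1957396 − 11614²/69 = 2540.9855
Population variance = 2540.9855 / 69 = 36.8259
Standard deviation = √36.8259 = 6.0684

6.068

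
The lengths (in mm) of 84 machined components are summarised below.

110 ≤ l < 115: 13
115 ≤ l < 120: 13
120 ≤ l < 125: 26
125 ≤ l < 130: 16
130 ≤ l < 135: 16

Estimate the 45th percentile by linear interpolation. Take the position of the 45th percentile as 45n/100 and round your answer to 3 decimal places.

Cumulative frequencies: 13, 26, 52, 68, 84
n = 84; position = 45n/100 = 37.8.
This falls in the class 120 ≤ l < 125: L = 120, F = 26, f = 26, h = 5.
45th percentile ≈ 120 + ((37.8 − 26) / 26) × 5 = 122.2692

122.269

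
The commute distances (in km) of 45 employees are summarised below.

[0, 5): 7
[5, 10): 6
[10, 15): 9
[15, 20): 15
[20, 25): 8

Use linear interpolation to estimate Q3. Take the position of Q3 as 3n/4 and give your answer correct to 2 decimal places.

Cumulative frequencies: 7, 13, 22, 37, 45
n = 45; position = 3n/4 = 33.75.
This falls in the class [15, 20): L = 15, F = 22, f = 15, h = 5.
Upper quartile ≈ 15 + ((33.75 − 22) / 15) × 5 = 18.9167

18.92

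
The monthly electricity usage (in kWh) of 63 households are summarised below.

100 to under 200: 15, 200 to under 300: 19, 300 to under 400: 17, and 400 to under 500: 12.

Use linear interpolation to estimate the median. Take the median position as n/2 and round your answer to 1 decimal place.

Cumulative frequencies: 15, 34, 51, 63
n = 63; position = n/2 = 31.5.
This falls in the class 200 to under 300: L = 200, F = 15, f = 19, h = 100.
Median ≈ 200 + ((31.5 − 15) / 19) × 100 = 286.8421

286.8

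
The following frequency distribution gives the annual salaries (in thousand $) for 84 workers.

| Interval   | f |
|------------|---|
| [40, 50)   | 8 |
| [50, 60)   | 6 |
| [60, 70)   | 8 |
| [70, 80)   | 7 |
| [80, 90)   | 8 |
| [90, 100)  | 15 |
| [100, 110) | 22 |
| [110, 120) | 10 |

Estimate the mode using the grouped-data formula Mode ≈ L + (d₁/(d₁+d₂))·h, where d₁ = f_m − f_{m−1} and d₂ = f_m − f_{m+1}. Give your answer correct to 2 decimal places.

Modal class: [100, 110) (highest frequency 22).
d₁ = 22 − 15 = 7, d₂ = 22 − 10 = 12
Mode ≈ 100 + (7/(7+12)) × 10 = 100 + 3.6842 = 103.6842

103.68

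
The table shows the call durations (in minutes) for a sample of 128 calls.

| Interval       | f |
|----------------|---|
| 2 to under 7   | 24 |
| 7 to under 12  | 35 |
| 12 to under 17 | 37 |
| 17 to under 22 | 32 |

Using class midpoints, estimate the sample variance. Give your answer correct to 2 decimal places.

28.09

Midpoints: 4.5, 9.5, 14.5, 19.5
n = 128, Σfm = 1601, mean = 12.5078
Σfm² = 23592
Σf(m − x̄)² = Σfm² − (Σfm)²/n = 23592 − 1601²/128 = 3566.9922
Sample variance = 3566.9922 / 127 = 28.0866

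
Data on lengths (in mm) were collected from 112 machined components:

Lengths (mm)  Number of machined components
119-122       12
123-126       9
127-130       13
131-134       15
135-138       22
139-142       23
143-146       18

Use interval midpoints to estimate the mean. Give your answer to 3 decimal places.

134.464

Midpoints: 120.5, 124.5, 128.5, 132.5, 136.5, 140.5, 144.5
Σfm = 12×120.5 + 9×124.5 + 13×128.5 + 15×132.5 + 22×136.5 + 23×140.5 + 18×144.5 = 15060
n = Σf = 112
Mean = 15060 / 112 = 134.4643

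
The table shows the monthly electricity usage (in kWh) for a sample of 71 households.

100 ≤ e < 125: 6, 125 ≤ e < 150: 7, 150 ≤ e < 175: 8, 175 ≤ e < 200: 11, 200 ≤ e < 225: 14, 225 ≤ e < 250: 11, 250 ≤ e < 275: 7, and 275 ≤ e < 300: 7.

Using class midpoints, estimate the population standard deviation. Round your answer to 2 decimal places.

50.91

Midpoints: 112.5, 137.5, 162.5, 187.5, 212.5, 237.5, 262.5, 287.5
n = 71, Σfm = 14437.5, mean = 203.3451
Σfm² = 3119843.75
Σf(m − x̄)² = Σfm² − (Σfm)²/n = 3119843.75 − 14437.5²/71 = 184049.2958
Population variance = 184049.2958 / 71 = 2592.2436
Standard deviation = √2592.2436 = 50.9141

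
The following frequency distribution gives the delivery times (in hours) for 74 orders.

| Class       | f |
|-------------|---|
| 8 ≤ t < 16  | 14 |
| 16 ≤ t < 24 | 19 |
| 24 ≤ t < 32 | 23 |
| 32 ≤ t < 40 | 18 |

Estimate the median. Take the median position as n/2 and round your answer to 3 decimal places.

Cumulative frequencies: 14, 33, 56, 74
n = 74; position = n/2 = 37.
This falls in the class 24 ≤ t < 32: L = 24, F = 33, f = 23, h = 8.
Median ≈ 24 + ((37 − 33) / 23) × 8 = 25.3913

25.391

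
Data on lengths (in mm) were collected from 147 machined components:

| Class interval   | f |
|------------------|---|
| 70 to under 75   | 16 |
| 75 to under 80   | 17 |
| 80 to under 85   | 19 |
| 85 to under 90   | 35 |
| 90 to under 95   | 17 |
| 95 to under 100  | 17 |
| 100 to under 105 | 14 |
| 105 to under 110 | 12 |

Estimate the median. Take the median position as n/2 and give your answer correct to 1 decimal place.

Cumulative frequencies: 16, 33, 52, 87, 104, 121, 135, 147
n = 147; position = n/2 = 73.5.
This falls in the class 85 to under 90: L = 85, F = 52, f = 35, h = 5.
Median ≈ 85 + ((73.5 − 52) / 35) × 5 = 88.0714

88.1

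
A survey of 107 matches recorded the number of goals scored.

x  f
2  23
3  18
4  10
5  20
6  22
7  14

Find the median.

Cumulative frequencies: 23, 41, 51, 71, 93, 107
n = 107, so the median is the value in position (n+1)/2 = 54.
Position 54 falls at value 5.

5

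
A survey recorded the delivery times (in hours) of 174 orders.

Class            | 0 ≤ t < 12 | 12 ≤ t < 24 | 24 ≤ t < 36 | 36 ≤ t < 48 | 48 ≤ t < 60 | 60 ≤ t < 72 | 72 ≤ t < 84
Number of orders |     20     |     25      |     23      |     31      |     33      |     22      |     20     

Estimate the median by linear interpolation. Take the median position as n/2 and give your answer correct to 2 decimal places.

43.35

Cumulative frequencies: 20, 45, 68, 99, 132, 154, 174
n = 174; position = n/2 = 87.
This falls in the class 36 ≤ t < 48: L = 36, F = 68, f = 31, h = 12.
Median ≈ 36 + ((87 − 68) / 31) × 12 = 43.3548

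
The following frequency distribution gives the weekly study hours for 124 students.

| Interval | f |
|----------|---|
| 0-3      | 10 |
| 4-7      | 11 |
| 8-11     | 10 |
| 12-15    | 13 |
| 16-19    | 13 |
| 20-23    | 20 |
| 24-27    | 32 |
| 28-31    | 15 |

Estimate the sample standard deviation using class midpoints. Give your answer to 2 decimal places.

8.77

Midpoints: 1.5, 5.5, 9.5, 13.5, 17.5, 21.5, 25.5, 29.5
n = 124, Σfm = 2262, mean = 18.2419
Σfm² = 50715
Σf(m − x̄)² = Σfm² − (Σfm)²/n = 50715 − 2262²/124 = 9451.7419
Sample variance = 9451.7419 / 123 = 76.8434
Standard deviation = √76.8434 = 8.7660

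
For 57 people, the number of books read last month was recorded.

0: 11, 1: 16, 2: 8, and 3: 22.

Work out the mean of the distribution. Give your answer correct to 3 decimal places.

1.719

Values: 0, 1, 2, 3
Σfx = 11×0 + 16×1 + 8×2 + 22×3 = 98
n = Σf = 57
Mean = 98 / 57 = 1.7193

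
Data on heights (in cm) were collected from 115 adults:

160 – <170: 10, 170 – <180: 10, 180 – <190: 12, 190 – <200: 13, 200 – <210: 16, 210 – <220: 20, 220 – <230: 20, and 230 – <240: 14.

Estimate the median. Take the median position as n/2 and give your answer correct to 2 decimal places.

207.81

Cumulative frequencies: 10, 20, 32, 45, 61, 81, 101, 115
n = 115; position = n/2 = 57.5.
This falls in the class 200 – <210: L = 200, F = 45, f = 16, h = 10.
Median ≈ 200 + ((57.5 − 45) / 16) × 10 = 207.8125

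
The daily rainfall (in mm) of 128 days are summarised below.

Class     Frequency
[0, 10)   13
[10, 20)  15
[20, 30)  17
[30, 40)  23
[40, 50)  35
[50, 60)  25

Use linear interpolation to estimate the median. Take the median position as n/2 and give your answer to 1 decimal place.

38.3

Cumulative frequencies: 13, 28, 45, 68, 103, 128
n = 128; position = n/2 = 64.
This falls in the class [30, 40): L = 30, F = 45, f = 23, h = 10.
Median ≈ 30 + ((64 − 45) / 23) × 10 = 38.2609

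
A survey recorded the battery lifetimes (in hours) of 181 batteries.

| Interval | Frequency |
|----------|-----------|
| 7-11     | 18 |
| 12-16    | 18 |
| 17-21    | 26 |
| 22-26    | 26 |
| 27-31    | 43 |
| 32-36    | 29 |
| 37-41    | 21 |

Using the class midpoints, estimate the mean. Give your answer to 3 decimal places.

Midpoints: 9, 14, 19, 24, 29, 34, 39
Σfm = 18×9 + 18×14 + 26×19 + 26×24 + 43×29 + 29×34 + 21×39 = 4584
n = Σf = 181
Mean = 4584 / 181 = 25.3260

25.326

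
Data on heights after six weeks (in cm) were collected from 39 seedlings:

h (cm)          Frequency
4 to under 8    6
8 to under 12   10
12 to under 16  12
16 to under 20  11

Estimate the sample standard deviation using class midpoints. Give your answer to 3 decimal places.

4.200

Midpoints: 6, 10, 14, 18
n = 39, Σfm = 502, mean = 12.8718
Σfm² = 7132
Σf(m − x̄)² = Σfm² − (Σfm)²/n = 7132 − 502²/39 = 670.3590
Sample variance = 670.3590 / 38 = 17.6410
Standard deviation = √17.6410 = 4.2001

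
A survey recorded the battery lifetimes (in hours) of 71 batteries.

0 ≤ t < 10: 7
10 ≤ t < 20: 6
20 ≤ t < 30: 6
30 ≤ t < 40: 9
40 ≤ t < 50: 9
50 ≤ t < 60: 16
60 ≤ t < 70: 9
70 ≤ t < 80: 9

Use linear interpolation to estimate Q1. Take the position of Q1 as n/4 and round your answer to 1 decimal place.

27.9

Cumulative frequencies: 7, 13, 19, 28, 37, 53, 62, 71
n = 71; position = n/4 = 17.75.
This falls in the class 20 ≤ t < 30: L = 20, F = 13, f = 6, h = 10.
Lower quartile ≈ 20 + ((17.75 − 13) / 6) × 10 = 27.9167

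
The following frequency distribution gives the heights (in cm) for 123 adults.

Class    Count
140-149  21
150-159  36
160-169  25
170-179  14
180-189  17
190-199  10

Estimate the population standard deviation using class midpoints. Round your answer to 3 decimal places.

15.408

Midpoints: 144.5, 154.5, 164.5, 174.5, 184.5, 194.5
n = 123, Σfm = 20233.5, mean = 164.5000
Σfm² = 3357610.75
Σf(m − x̄)² = Σfm² − (Σfm)²/n = 3357610.75 − 20233.5²/123 = 29200.0000
Population variance = 29200.0000 / 123 = 237.3984
Standard deviation = √237.3984 = 15.4077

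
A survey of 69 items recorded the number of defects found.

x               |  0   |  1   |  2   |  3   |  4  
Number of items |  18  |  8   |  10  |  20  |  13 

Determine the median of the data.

Cumulative frequencies: 18, 26, 36, 56, 69
n = 69, so the median is the value in position (n+1)/2 = 35.
Position 35 falls at value 2.

2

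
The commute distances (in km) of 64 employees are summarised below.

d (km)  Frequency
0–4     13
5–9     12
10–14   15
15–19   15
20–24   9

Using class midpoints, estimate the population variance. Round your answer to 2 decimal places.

Midpoints: 2, 7, 12, 17, 22
n = 64, Σfm = 743, mean = 11.6094
Σfm² = 11491
Σf(m − x̄)² = Σfm² − (Σfm)²/n = 11491 − 743²/64 = 2865.2344
Population variance = 2865.2344 / 64 = 44.7693

44.77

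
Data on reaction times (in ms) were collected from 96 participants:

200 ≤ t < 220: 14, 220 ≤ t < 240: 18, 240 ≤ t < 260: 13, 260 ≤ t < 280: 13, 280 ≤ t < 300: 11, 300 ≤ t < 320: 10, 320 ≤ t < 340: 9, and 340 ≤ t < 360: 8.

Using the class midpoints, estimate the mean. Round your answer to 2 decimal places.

Midpoints: 210, 230, 250, 270, 290, 310, 330, 350
Σfm = 14×210 + 18×230 + 13×250 + 13×270 + 11×290 + 10×310 + 9×330 + 8×350 = 25900
n = Σf = 96
Mean = 25900 / 96 = 269.7917

269.79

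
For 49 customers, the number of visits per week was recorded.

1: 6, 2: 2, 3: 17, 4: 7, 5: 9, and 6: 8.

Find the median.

3

Cumulative frequencies: 6, 8, 25, 32, 41, 49
n = 49, so the median is the value in position (n+1)/2 = 25.
Position 25 falls at value 3.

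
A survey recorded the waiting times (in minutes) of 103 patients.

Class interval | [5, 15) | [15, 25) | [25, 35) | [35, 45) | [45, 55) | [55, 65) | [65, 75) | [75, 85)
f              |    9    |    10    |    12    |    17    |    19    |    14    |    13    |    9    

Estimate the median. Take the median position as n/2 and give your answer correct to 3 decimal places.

Cumulative frequencies: 9, 19, 31, 48, 67, 81, 94, 103
n = 103; position = n/2 = 51.5.
This falls in the class [45, 55): L = 45, F = 48, f = 19, h = 10.
Median ≈ 45 + ((51.5 − 48) / 19) × 10 = 46.8421

46.842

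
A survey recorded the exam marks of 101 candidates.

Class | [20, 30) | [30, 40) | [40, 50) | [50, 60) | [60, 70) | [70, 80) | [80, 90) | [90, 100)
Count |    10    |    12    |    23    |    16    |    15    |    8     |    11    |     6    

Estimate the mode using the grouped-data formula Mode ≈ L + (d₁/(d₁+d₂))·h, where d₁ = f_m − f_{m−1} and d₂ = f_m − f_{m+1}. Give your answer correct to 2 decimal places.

Modal class: [40, 50) (highest frequency 23).
d₁ = 23 − 12 = 11, d₂ = 23 − 16 = 7
Mode ≈ 40 + (11/(11+7)) × 10 = 40 + 6.1111 = 46.1111

46.11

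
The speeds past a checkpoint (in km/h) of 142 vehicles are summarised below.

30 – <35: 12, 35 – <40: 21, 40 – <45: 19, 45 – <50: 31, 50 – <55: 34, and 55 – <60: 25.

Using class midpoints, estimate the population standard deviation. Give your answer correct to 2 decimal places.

7.78

Midpoints: 32.5, 37.5, 42.5, 47.5, 52.5, 57.5
n = 142, Σfm = 6680, mean = 47.0423
Σfm² = 322837.5
Σf(m − x̄)² = Σfm² − (Σfm)²/n = 322837.5 − 6680²/142 = 8595.2465
Population variance = 8595.2465 / 142 = 60.5299
Standard deviation = √60.5299 = 7.7801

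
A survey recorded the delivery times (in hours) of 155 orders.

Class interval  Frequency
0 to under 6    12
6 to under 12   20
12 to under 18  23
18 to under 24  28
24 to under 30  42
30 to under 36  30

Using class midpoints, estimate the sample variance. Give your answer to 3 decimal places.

87.181

Midpoints: 3, 9, 15, 21, 27, 33
n = 155, Σfm = 3273, mean = 21.1161
Σfm² = 82539
Σf(m − x̄)² = Σfm² − (Σfm)²/n = 82539 − 3273²/155 = 13425.9097
Sample variance = 13425.9097 / 154 = 87.1812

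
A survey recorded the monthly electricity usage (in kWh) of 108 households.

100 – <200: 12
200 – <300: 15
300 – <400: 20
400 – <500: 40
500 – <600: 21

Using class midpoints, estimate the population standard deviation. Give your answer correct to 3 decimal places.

125.418

Midpoints: 150, 250, 350, 450, 550
n = 108, Σfm = 42100, mean = 389.8148
Σfm² = 18110000
Σf(m − x̄)² = Σfm² − (Σfm)²/n = 18110000 − 42100²/108 = 1698796.2963
Population variance = 1698796.2963 / 108 = 15729.5953
Standard deviation = √15729.5953 = 125.4177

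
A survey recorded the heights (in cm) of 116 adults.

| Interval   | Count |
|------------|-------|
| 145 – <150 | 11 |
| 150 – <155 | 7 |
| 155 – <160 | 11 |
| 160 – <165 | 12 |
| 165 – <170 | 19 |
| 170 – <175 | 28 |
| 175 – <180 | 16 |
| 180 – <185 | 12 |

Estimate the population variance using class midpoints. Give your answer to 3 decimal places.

106.664

Midpoints: 147.5, 152.5, 157.5, 162.5, 167.5, 172.5, 177.5, 182.5
n = 116, Σfm = 19415, mean = 167.3707
Σfm² = 3261875
Σf(m − x̄)² = Σfm² − (Σfm)²/n = 3261875 − 19415²/116 = 12373.0603
Population variance = 12373.0603 / 116 = 106.6643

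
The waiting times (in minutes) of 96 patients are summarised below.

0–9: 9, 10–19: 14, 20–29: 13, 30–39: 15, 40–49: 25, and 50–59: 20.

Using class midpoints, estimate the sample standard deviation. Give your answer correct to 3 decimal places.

Midpoints: 4.5, 14.5, 24.5, 34.5, 44.5, 54.5
n = 96, Σfm = 3282, mean = 34.1875
Σfm² = 137694
Σf(m − x̄)² = Σfm² − (Σfm)²/n = 137694 − 3282²/96 = 25490.6250
Sample variance = 25490.6250 / 95 = 268.3224
Standard deviation = √268.3224 = 16.3805

16.381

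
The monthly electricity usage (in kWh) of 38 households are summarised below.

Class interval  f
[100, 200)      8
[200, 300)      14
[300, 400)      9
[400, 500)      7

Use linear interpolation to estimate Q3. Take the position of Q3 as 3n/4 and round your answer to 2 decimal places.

372.22

Cumulative frequencies: 8, 22, 31, 38
n = 38; position = 3n/4 = 28.5.
This falls in the class [300, 400): L = 300, F = 22, f = 9, h = 100.
Upper quartile ≈ 300 + ((28.5 − 22) / 9) × 100 = 372.2222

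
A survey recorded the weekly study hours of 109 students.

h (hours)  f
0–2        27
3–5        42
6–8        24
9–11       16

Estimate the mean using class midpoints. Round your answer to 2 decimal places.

4.80

Midpoints: 1, 4, 7, 10
Σfm = 27×1 + 42×4 + 24×7 + 16×10 = 523
n = Σf = 109
Mean = 523 / 109 = 4.7982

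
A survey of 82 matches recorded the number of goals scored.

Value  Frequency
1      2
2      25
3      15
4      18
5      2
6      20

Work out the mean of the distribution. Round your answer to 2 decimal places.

3.65

Values: 1, 2, 3, 4, 5, 6
Σfx = 2×1 + 25×2 + 15×3 + 18×4 + 2×5 + 20×6 = 299
n = Σf = 82
Mean = 299 / 82 = 3.6463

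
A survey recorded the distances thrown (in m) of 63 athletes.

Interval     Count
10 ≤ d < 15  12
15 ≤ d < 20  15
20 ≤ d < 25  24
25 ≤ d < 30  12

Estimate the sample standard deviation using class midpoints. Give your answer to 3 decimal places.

5.057

Midpoints: 12.5, 17.5, 22.5, 27.5
n = 63, Σfm = 1282.5, mean = 20.3571
Σfm² = 27693.75
Σf(m − x̄)² = Σfm² − (Σfm)²/n = 27693.75 − 1282.5²/63 = 1585.7143
Sample variance = 1585.7143 / 62 = 25.5760
Standard deviation = √25.5760 = 5.0573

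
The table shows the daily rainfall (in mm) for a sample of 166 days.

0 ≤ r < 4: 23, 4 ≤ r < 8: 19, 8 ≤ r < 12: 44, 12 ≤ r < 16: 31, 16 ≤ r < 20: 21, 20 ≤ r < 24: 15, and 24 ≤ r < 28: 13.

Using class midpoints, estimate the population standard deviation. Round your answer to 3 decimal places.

Midpoints: 2, 6, 10, 14, 18, 22, 26
n = 166, Σfm = 2080, mean = 12.5301
Σfm² = 34104
Σf(m − x̄)² = Σfm² − (Σfm)²/n = 34104 − 2080²/166 = 8041.3494
Population variance = 8041.3494 / 166 = 48.4419
Standard deviation = √48.4419 = 6.9600

6.960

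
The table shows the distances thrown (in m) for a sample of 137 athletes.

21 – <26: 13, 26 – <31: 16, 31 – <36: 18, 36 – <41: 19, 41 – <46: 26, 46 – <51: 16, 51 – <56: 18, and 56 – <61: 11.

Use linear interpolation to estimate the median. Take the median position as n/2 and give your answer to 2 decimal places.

41.48

Cumulative frequencies: 13, 29, 47, 66, 92, 108, 126, 137
n = 137; position = n/2 = 68.5.
This falls in the class 41 – <46: L = 41, F = 66, f = 26, h = 5.
Median ≈ 41 + ((68.5 − 66) / 26) × 5 = 41.4808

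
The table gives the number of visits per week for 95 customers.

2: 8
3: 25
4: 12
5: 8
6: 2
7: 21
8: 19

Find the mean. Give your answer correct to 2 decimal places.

Values: 2, 3, 4, 5, 6, 7, 8
Σfx = 8×2 + 25×3 + 12×4 + 8×5 + 2×6 + 21×7 + 19×8 = 490
n = Σf = 95
Mean = 490 / 95 = 5.1579

5.16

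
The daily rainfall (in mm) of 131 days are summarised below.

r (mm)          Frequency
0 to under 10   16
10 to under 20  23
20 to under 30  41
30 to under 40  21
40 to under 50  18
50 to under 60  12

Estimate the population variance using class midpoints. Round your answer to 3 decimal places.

Midpoints: 5, 15, 25, 35, 45, 55
n = 131, Σfm = 3655, mean = 27.9008
Σfm² = 129675
Σf(m − x̄)² = Σfm² − (Σfm)²/n = 129675 − 3655²/131 = 27697.7099
Population variance = 27697.7099 / 131 = 211.4329

211.433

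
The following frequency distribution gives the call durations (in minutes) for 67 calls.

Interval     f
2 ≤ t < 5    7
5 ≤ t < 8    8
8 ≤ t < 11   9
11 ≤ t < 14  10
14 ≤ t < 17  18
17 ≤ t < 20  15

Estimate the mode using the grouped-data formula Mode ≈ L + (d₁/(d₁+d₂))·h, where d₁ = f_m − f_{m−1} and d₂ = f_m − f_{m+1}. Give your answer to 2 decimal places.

16.18

Modal class: 14 ≤ t < 17 (highest frequency 18).
d₁ = 18 − 10 = 8, d₂ = 18 − 15 = 3
Mode ≈ 14 + (8/(8+3)) × 3 = 14 + 2.1818 = 16.1818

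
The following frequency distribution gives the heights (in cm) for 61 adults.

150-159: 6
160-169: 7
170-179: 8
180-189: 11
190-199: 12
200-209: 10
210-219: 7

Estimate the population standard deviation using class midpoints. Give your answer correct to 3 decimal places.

18.208

Midpoints: 154.5, 164.5, 174.5, 184.5, 194.5, 204.5, 214.5
n = 61, Σfm = 11384.5, mean = 186.6311
Σfm² = 2144925.25
Σf(m − x̄)² = Σfm² − (Σfm)²/n = 2144925.25 − 11384.5²/61 = 20222.9508
Population variance = 20222.9508 / 61 = 331.5238
Standard deviation = √331.5238 = 18.2078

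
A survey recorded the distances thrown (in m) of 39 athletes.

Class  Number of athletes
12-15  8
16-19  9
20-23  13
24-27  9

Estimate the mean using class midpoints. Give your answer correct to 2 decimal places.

19.86

Midpoints: 13.5, 17.5, 21.5, 25.5
Σfm = 8×13.5 + 9×17.5 + 13×21.5 + 9×25.5 = 774.5
n = Σf = 39
Mean = 774.5 / 39 = 19.8590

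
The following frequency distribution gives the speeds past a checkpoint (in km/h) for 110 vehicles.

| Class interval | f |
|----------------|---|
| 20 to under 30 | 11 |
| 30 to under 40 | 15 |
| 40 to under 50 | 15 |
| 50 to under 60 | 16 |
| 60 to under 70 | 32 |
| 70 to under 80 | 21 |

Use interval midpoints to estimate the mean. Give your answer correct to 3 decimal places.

Midpoints: 25, 35, 45, 55, 65, 75
Σfm = 11×25 + 15×35 + 15×45 + 16×55 + 32×65 + 21×75 = 6010
n = Σf = 110
Mean = 6010 / 110 = 54.6364

54.636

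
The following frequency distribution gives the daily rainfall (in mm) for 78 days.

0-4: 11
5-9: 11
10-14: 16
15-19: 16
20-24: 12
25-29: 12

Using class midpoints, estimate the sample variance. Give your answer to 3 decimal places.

Midpoints: 2, 7, 12, 17, 22, 27
n = 78, Σfm = 1151, mean = 14.7564
Σfm² = 22067
Σf(m − x̄)² = Σfm² − (Σfm)²/n = 22067 − 1151²/78 = 5082.3718
Sample variance = 5082.3718 / 77 = 66.0048

66.005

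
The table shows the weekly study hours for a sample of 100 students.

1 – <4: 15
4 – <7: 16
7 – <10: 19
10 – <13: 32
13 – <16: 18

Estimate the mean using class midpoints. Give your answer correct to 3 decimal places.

9.160

Midpoints: 2.5, 5.5, 8.5, 11.5, 14.5
Σfm = 15×2.5 + 16×5.5 + 19×8.5 + 32×11.5 + 18×14.5 = 916
n = Σf = 100
Mean = 916 / 100 = 9.1600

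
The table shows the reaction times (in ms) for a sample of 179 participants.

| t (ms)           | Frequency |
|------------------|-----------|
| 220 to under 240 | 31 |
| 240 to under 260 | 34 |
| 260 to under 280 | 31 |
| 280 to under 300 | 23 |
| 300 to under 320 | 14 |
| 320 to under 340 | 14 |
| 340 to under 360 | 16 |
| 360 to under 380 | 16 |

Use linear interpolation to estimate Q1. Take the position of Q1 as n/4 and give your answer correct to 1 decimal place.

Cumulative frequencies: 31, 65, 96, 119, 133, 147, 163, 179
n = 179; position = n/4 = 44.75.
This falls in the class 240 to under 260: L = 240, F = 31, f = 34, h = 20.
Lower quartile ≈ 240 + ((44.75 − 31) / 34) × 20 = 248.0882

248.1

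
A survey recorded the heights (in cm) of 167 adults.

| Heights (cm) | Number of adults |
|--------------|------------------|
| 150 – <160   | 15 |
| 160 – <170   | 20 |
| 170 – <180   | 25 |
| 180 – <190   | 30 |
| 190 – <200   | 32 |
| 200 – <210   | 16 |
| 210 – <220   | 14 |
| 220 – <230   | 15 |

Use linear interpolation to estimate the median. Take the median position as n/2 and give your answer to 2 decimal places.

187.83

Cumulative frequencies: 15, 35, 60, 90, 122, 138, 152, 167
n = 167; position = n/2 = 83.5.
This falls in the class 180 – <190: L = 180, F = 60, f = 30, h = 10.
Median ≈ 180 + ((83.5 − 60) / 30) × 10 = 187.8333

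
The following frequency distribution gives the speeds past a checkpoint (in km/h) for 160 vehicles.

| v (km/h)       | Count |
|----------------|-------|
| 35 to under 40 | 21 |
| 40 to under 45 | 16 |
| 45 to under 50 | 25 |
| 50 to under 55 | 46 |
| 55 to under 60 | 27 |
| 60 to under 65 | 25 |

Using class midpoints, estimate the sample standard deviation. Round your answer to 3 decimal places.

7.865

Midpoints: 37.5, 42.5, 47.5, 52.5, 57.5, 62.5
n = 160, Σfm = 8185, mean = 51.1562
Σfm² = 428550
Σf(m − x̄)² = Σfm² − (Σfm)²/n = 428550 − 8185²/160 = 9836.0938
Sample variance = 9836.0938 / 159 = 61.8622
Standard deviation = √61.8622 = 7.8653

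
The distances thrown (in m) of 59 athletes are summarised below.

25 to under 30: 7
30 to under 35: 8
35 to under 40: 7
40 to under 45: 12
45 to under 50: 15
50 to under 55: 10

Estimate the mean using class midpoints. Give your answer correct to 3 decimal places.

41.737

Midpoints: 27.5, 32.5, 37.5, 42.5, 47.5, 52.5
Σfm = 7×27.5 + 8×32.5 + 7×37.5 + 12×42.5 + 15×47.5 + 10×52.5 = 2462.5
n = Σf = 59
Mean = 2462.5 / 59 = 41.7373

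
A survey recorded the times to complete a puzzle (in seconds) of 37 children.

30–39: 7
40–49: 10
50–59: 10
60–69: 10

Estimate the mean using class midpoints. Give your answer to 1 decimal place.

50.7

Midpoints: 34.5, 44.5, 54.5, 64.5
Σfm = 7×34.5 + 10×44.5 + 10×54.5 + 10×64.5 = 1876.5
n = Σf = 37
Mean = 1876.5 / 37 = 50.7162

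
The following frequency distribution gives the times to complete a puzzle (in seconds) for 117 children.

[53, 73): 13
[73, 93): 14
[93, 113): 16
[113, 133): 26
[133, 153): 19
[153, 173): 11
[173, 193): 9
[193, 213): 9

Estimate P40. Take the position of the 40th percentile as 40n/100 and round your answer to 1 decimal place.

115.9

Cumulative frequencies: 13, 27, 43, 69, 88, 99, 108, 117
n = 117; position = 40n/100 = 46.8.
This falls in the class [113, 133): L = 113, F = 43, f = 26, h = 20.
40th percentile ≈ 113 + ((46.8 − 43) / 26) × 20 = 115.9231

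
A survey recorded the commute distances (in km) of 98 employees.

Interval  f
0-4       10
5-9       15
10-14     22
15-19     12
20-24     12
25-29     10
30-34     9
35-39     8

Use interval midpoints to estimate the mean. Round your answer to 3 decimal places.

17.459

Midpoints: 2, 7, 12, 17, 22, 27, 32, 37
Σfm = 10×2 + 15×7 + 22×12 + 12×17 + 12×22 + 10×27 + 9×32 + 8×37 = 1711
n = Σf = 98
Mean = 1711 / 98 = 17.4592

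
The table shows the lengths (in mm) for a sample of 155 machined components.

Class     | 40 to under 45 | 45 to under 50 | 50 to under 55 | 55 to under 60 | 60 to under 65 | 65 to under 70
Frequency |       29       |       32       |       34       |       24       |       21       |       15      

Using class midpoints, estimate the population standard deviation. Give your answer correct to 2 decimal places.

Midpoints: 42.5, 47.5, 52.5, 57.5, 62.5, 67.5
n = 155, Σfm = 8242.5, mean = 53.1774
Σfm² = 448018.75
Σf(m − x̄)² = Σfm² − (Σfm)²/n = 448018.75 − 8242.5²/155 = 9703.8710
Population variance = 9703.8710 / 155 = 62.6056
Standard deviation = √62.6056 = 7.9124

7.91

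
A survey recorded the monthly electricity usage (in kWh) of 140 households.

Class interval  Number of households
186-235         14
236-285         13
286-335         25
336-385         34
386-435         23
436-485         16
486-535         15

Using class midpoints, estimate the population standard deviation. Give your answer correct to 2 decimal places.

87.08

Midpoints: 210.5, 260.5, 310.5, 360.5, 410.5, 460.5, 510.5
n = 140, Σfm = 50820, mean = 363.0000
Σfm² = 19509285
Σf(m − x̄)² = Σfm² − (Σfm)²/n = 19509285 − 50820²/140 = 1061625.0000
Population variance = 1061625.0000 / 140 = 7583.0357
Standard deviation = √7583.0357 = 87.0806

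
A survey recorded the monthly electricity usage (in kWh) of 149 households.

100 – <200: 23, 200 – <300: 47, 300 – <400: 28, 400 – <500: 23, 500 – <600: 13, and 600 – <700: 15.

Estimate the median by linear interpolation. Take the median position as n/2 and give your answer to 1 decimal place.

Cumulative frequencies: 23, 70, 98, 121, 134, 149
n = 149; position = n/2 = 74.5.
This falls in the class 300 – <400: L = 300, F = 70, f = 28, h = 100.
Median ≈ 300 + ((74.5 − 70) / 28) × 100 = 316.0714

316.1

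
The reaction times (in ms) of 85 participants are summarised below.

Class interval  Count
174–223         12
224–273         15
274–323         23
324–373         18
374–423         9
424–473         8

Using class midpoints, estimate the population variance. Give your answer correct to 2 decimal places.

Midpoints: 198.5, 248.5, 298.5, 348.5, 398.5, 448.5
n = 85, Σfm = 26422.5, mean = 310.8529
Σfm² = 8673041.25
Σf(m − x̄)² = Σfm² − (Σfm)²/n = 8673041.25 − 26422.5²/85 = 459529.4118
Population variance = 459529.4118 / 85 = 5406.2284

5406.23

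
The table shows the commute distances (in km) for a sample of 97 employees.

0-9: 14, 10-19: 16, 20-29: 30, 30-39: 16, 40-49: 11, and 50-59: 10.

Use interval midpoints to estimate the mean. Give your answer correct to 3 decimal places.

Midpoints: 4.5, 14.5, 24.5, 34.5, 44.5, 54.5
Σfm = 14×4.5 + 16×14.5 + 30×24.5 + 16×34.5 + 11×44.5 + 10×54.5 = 2616.5
n = Σf = 97
Mean = 2616.5 / 97 = 26.9742

26.974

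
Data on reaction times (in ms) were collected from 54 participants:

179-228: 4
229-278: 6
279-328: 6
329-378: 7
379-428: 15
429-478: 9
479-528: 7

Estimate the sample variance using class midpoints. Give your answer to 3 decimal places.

Midpoints: 203.5, 253.5, 303.5, 353.5, 403.5, 453.5, 503.5
n = 54, Σfm = 20289, mean = 375.7222
Σfm² = 8046361.5
Σf(m − x̄)² = Σfm² − (Σfm)²/n = 8046361.5 − 20289²/54 = 423333.3333
Sample variance = 423333.3333 / 53 = 7987.4214

7987.421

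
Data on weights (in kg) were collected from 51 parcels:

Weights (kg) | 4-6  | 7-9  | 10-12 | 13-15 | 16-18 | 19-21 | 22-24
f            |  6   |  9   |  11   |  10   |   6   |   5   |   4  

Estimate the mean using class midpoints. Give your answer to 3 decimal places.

Midpoints: 5, 8, 11, 14, 17, 20, 23
Σfm = 6×5 + 9×8 + 11×11 + 10×14 + 6×17 + 5×20 + 4×23 = 657
n = Σf = 51
Mean = 657 / 51 = 12.8824

12.882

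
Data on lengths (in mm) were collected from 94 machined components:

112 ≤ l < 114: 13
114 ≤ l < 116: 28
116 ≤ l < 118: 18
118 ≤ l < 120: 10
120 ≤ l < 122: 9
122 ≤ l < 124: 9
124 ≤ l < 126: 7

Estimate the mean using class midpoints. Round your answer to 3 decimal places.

Midpoints: 113, 115, 117, 119, 121, 123, 125
Σfm = 13×113 + 28×115 + 18×117 + 10×119 + 9×121 + 9×123 + 7×125 = 11056
n = Σf = 94
Mean = 11056 / 94 = 117.6170

117.617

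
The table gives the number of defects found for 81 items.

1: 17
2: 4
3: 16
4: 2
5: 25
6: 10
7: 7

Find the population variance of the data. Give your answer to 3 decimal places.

3.852

Values: 1, 2, 3, 4, 5, 6, 7
n = 81, Σfx = 315, mean = 3.8889
Σfx² = 1537
Σf(x − x̄)² = Σfx² − (Σfx)²/n = 1537 − 315²/81 = 312.0000
Population variance = 312.0000 / 81 = 3.8519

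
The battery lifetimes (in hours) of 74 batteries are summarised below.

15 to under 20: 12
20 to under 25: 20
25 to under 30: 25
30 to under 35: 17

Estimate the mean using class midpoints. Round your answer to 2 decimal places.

Midpoints: 17.5, 22.5, 27.5, 32.5
Σfm = 12×17.5 + 20×22.5 + 25×27.5 + 17×32.5 = 1900
n = Σf = 74
Mean = 1900 / 74 = 25.6757

25.68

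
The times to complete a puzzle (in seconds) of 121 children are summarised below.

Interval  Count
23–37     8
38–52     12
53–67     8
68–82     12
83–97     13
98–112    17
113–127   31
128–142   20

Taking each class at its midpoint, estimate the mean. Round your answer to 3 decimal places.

Midpoints: 30, 45, 60, 75, 90, 105, 120, 135
Σfm = 8×30 + 12×45 + 8×60 + 12×75 + 13×90 + 17×105 + 31×120 + 20×135 = 11535
n = Σf = 121
Mean = 11535 / 121 = 95.3306

95.331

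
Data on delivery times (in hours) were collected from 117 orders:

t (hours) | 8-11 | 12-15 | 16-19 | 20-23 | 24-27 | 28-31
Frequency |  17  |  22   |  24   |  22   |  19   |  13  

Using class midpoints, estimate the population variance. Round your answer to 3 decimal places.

39.548

Midpoints: 9.5, 13.5, 17.5, 21.5, 25.5, 29.5
n = 117, Σfm = 2219.5, mean = 18.9701
Σfm² = 46731.25
Σf(m − x̄)² = Σfm² − (Σfm)²/n = 46731.25 − 2219.5²/117 = 4627.1453
Population variance = 4627.1453 / 117 = 39.5483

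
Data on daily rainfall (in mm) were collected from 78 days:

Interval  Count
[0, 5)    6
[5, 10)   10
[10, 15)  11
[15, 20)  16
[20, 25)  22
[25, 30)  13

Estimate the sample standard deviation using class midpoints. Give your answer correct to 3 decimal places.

7.623

Midpoints: 2.5, 7.5, 12.5, 17.5, 22.5, 27.5
n = 78, Σfm = 1360, mean = 17.4359
Σfm² = 28187.5
Σf(m − x̄)² = Σfm² − (Σfm)²/n = 28187.5 − 1360²/78 = 4474.6795
Sample variance = 4474.6795 / 77 = 58.1127
Standard deviation = √58.1127 = 7.6232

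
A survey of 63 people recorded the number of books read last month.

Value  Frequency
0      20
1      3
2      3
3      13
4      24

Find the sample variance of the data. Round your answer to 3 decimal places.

3.014

Values: 0, 1, 2, 3, 4
n = 63, Σfx = 144, mean = 2.2857
Σfx² = 516
Σf(x − x̄)² = Σfx² − (Σfx)²/n = 516 − 144²/63 = 186.8571
Sample variance = 186.8571 / 62 = 3.0138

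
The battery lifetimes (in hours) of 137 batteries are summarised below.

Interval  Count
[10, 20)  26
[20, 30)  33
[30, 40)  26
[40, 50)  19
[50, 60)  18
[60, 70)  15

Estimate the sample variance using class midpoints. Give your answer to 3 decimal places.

265.704

Midpoints: 15, 25, 35, 45, 55, 65
n = 137, Σfm = 4945, mean = 36.0949
Σfm² = 214625
Σf(m − x̄)² = Σfm² − (Σfm)²/n = 214625 − 4945²/137 = 36135.7664
Sample variance = 36135.7664 / 136 = 265.7042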